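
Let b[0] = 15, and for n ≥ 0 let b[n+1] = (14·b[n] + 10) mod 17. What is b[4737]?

16

b[0] = 15; b[1] = 16; b[2] = 13; b[3] = 5; b[4] = 12; b[5] = 8; b[6] = 3; b[7] = 1; b[8] = 7; b[9] = 6; b[10] = 9; b[11] = 0; b[12] = 10; b[13] = 14; b[14] = 2; b[15] = 4; b[16] = 15.
The sequence repeats with period 16.
(4737 - 0) mod 16 = 1, so b[4737] = b[1] = 16.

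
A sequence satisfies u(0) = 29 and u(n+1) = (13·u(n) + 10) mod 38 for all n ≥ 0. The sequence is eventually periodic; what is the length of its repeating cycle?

u(0) = 29, u(1) = 7, u(2) = 25, u(3) = 31, u(4) = 33, u(5) = 21, u(6) = 17, u(7) = 3, u(8) = 11, u(9) = 1, u(10) = 23, u(11) = 5, u(12) = 37, u(13) = 35, u(14) = 9, u(15) = 13, u(16) = 27, u(17) = 19, u(18) = 29.
Since u(18) = u(0) = 29, the sequence is periodic with period 18.

18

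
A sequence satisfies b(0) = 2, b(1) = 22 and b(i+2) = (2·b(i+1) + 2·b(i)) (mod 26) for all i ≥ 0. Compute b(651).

10

Computing terms: b(0) = 2, b(1) = 22, b(2) = 22, b(3) = 10, b(4) = 12, b(5) = 18, b(6) = 8, b(7) = 0, b(8) = 16, b(9) = 6, b(10) = 18, b(11) = 22, b(12) = 2, b(13) = 22.
Since (b(12), b(13)) = (b(0), b(1)) = (2, 22) (two consecutive terms determine the rest), the sequence is periodic with period 12.
(651 - 0) mod 12 = 3, so b(651) = b(3) = 10.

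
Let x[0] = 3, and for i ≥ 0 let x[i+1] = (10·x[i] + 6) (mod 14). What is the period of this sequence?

Computing terms: x[0] = 3, x[1] = 8, x[2] = 2, x[3] = 12, x[4] = 0, x[5] = 6, x[6] = 10, x[7] = 8.
Since x[7] = x[1] = 8, the sequence is eventually periodic: after a pre-period of length 1 it cycles with period 6.

6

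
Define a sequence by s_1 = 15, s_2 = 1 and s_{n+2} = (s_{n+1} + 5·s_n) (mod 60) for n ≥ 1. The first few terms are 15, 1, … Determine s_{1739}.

We have s_1 = 15; s_2 = 1; s_3 = 16; s_4 = 21; s_5 = 41; s_6 = 26; s_7 = 51; s_8 = 1; s_9 = 16.
Since (s_8, s_9) = (s_2, s_3) = (1, 16) (two consecutive terms determine the rest), the sequence is eventually periodic: after a pre-period of length 1 it cycles with period 6.
For n ≥ 2, s_n depends only on (n - 2) mod 6. (1739 - 2) mod 6 = 3, so s_{1739} = s_5 = 41.

41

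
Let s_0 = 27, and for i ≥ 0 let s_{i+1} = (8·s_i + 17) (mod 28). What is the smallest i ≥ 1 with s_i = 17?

6

Listing terms: s_0 = 27, s_1 = 9, s_2 = 5, s_3 = 1, s_4 = 25, s_5 = 21, s_6 = 17, s_7 = 13, s_8 = 9.
Since s_8 = s_1 = 9, the sequence is eventually periodic: after a pre-period of length 1 it cycles with period 7.
The value 17 first appears (with i ≥ 1) at s_6.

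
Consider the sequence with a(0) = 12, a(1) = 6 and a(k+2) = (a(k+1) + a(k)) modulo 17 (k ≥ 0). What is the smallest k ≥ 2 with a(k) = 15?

We have a(0) = 12; a(1) = 6; a(2) = 1; a(3) = 7; a(4) = 8; a(5) = 15; a(6) = 6; a(7) = 4; a(8) = 10; a(9) = 14; a(10) = 7; a(11) = 4; a(12) = 11; a(13) = 15; a(14) = 9; a(15) = 7; a(16) = 16; a(17) = 6; a(18) = 5; a(19) = 11; a(20) = 16; a(21) = 10; a(22) = 9; a(23) = 2; a(24) = 11; a(25) = 13; a(26) = 7; a(27) = 3; a(28) = 10; a(29) = 13; a(30) = 6; a(31) = 2; a(32) = 8; a(33) = 10; a(34) = 1; a(35) = 11; a(36) = 12; a(37) = 6.
Since (a(36), a(37)) = (a(0), a(1)) = (12, 6) (two consecutive terms determine the rest), the sequence is periodic with period 36.
The value 15 first appears (with k ≥ 2) at a(5).

5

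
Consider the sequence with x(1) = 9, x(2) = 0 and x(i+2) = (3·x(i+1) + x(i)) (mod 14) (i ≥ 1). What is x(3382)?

Computing terms: x(1) = 9, x(2) = 0, x(3) = 9, x(4) = 13, x(5) = 6, x(6) = 3, x(7) = 1, x(8) = 6, x(9) = 5, x(10) = 7, x(11) = 12, x(12) = 1, x(13) = 1, x(14) = 4, x(15) = 13, x(16) = 1, x(17) = 2, x(18) = 7, x(19) = 9, x(20) = 6, x(21) = 13, x(22) = 3, x(23) = 8, x(24) = 13, x(25) = 5, x(26) = 0, x(27) = 5, x(28) = 1, x(29) = 8, x(30) = 11, x(31) = 13, x(32) = 8, x(33) = 9, x(34) = 7, x(35) = 2, x(36) = 13, x(37) = 13, x(38) = 10, x(39) = 1, x(40) = 13, x(41) = 12, x(42) = 7, x(43) = 5, x(44) = 8, x(45) = 1, x(46) = 11, x(47) = 6, x(48) = 1, x(49) = 9, x(50) = 0.
Since (x(49), x(50)) = (x(1), x(2)) = (9, 0) (two consecutive terms determine the rest), the sequence is periodic with period 48.
So x(3382) = x(1 + ((3382-1) mod 48)) = x(22) = 3.

3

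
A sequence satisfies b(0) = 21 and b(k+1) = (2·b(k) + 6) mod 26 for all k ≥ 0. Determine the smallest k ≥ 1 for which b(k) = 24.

2

b(0) = 21; b(1) = 22; b(2) = 24; b(3) = 2; b(4) = 10; b(5) = 0; b(6) = 6; b(7) = 18; b(8) = 16; b(9) = 12; b(10) = 4; b(11) = 14; b(12) = 8; b(13) = 22.
Since b(13) = b(1) = 22, the sequence is eventually periodic: after a pre-period of length 1 it cycles with period 12.
The value 24 first appears (with k ≥ 1) at b(2).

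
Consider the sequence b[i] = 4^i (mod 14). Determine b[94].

4

Computing terms: b[1] = 4; b[2] = 2; b[3] = 8; b[4] = 4.
The sequence repeats with period 3.
(94 - 1) mod 3 = 0, so b[94] = b[1] = 4.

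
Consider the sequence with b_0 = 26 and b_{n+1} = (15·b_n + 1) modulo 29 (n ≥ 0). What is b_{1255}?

16

Computing terms: b_0 = 26, b_1 = 14, b_2 = 8, b_3 = 5, b_4 = 18, b_5 = 10, b_6 = 6, b_7 = 4, b_8 = 3, b_9 = 17, b_{10} = 24, b_{11} = 13, b_{12} = 22, b_{13} = 12, b_{14} = 7, b_{15} = 19, b_{16} = 25, b_{17} = 28, b_{18} = 15, b_{19} = 23, b_{20} = 27, b_{21} = 0, b_{22} = 1, b_{23} = 16, b_{24} = 9, b_{25} = 20, b_{26} = 11, b_{27} = 21, b_{28} = 26.
The sequence repeats with period 28.
So b_{1255} = b_{0 + ((1255-0) mod 28)} = b_{23} = 16.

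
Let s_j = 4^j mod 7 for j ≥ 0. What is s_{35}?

2

s_0 = 1, s_1 = 4, s_2 = 2, s_3 = 1.
Since s_3 = s_0 = 1, the sequence is periodic with period 3.
So s_{35} = s_{0 + ((35-0) mod 3)} = s_2 = 2.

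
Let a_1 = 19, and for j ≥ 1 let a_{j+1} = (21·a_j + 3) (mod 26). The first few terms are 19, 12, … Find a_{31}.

Listing terms: a_1 = 19,  a_2 = 12,  a_3 = 21,  a_4 = 2,  a_5 = 19.
Since a_5 = a_1 = 19, the sequence is periodic with period 4.
So a_{31} = a_{1 + ((31-1) mod 4)} = a_3 = 21.

21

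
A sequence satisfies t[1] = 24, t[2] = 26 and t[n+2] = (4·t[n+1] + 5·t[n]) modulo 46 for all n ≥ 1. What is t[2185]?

44

We have t[1] = 24, t[2] = 26, t[3] = 40, t[4] = 14, t[5] = 26, t[6] = 36, t[7] = 44, t[8] = 34, t[9] = 34, t[10] = 30, t[11] = 14, t[12] = 22, t[13] = 20, t[14] = 6, t[15] = 32, t[16] = 20, t[17] = 10, t[18] = 2, t[19] = 12, t[20] = 12, t[21] = 16, t[22] = 32, t[23] = 24, t[24] = 26.
Since (t[23], t[24]) = (t[1], t[2]) = (24, 26) (two consecutive terms determine the rest), the sequence is periodic with period 22.
(2185 - 1) mod 22 = 6, so t[2185] = t[7] = 44.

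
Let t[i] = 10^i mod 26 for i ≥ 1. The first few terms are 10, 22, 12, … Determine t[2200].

Computing terms: t[1] = 10, t[2] = 22, t[3] = 12, t[4] = 16, t[5] = 4, t[6] = 14, t[7] = 10.
Since t[7] = t[1] = 10, the sequence is periodic with period 6.
(2200 - 1) mod 6 = 3, so t[2200] = t[4] = 16.

16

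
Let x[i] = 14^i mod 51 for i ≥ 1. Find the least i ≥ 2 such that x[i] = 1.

x[1] = 14, x[2] = 43, x[3] = 41, x[4] = 13, x[5] = 29, x[6] = 49, x[7] = 23, x[8] = 16, x[9] = 20, x[10] = 25, x[11] = 44, x[12] = 4, x[13] = 5, x[14] = 19, x[15] = 11, x[16] = 1, x[17] = 14.
The sequence repeats with period 16.
The value 1 first appears (with i ≥ 2) at x[16].

16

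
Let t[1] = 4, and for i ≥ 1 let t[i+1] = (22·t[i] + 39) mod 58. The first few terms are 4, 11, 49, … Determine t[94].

Computing terms: t[1] = 4, t[2] = 11, t[3] = 49, t[4] = 15, t[5] = 21, t[6] = 37, t[7] = 41, t[8] = 13, t[9] = 35, t[10] = 55, t[11] = 31, t[12] = 25, t[13] = 9, t[14] = 5, t[15] = 33, t[16] = 11.
Since t[16] = t[2] = 11, the sequence is eventually periodic: after a pre-period of length 1 it cycles with period 14.
For i ≥ 2, t[i] depends only on (i - 2) mod 14. (94 - 2) mod 14 = 8, so t[94] = t[10] = 55.

55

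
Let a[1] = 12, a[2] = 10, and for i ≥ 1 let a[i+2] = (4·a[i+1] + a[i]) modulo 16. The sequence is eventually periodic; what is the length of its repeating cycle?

We have a[1] = 12,  a[2] = 10,  a[3] = 4,  a[4] = 10,  a[5] = 12,  a[6] = 10.
Since (a[5], a[6]) = (a[1], a[2]) = (12, 10) (two consecutive terms determine the rest), the sequence is periodic with period 4.

4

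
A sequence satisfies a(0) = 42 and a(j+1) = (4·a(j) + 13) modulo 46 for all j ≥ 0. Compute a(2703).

37

a(0) = 42; a(1) = 43; a(2) = 1; a(3) = 17; a(4) = 35; a(5) = 15; a(6) = 27; a(7) = 29; a(8) = 37; a(9) = 23; a(10) = 13; a(11) = 19; a(12) = 43.
Since a(12) = a(1) = 43, the sequence is eventually periodic: after a pre-period of length 1 it cycles with period 11.
For j ≥ 1, a(j) depends only on (j - 1) mod 11. (2703 - 1) mod 11 = 7, so a(2703) = a(8) = 37.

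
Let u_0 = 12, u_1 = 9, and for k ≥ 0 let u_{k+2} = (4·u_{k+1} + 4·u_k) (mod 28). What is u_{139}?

16

u_0 = 12; u_1 = 9; u_2 = 0; u_3 = 8; u_4 = 4; u_5 = 20; u_6 = 12; u_7 = 16; u_8 = 0; u_9 = 8.
Since (u_8, u_9) = (u_2, u_3) = (0, 8) (two consecutive terms determine the rest), the sequence is eventually periodic: after a pre-period of length 2 it cycles with period 6.
For k ≥ 2, u_k depends only on (k - 2) mod 6. (139 - 2) mod 6 = 5, so u_{139} = u_7 = 16.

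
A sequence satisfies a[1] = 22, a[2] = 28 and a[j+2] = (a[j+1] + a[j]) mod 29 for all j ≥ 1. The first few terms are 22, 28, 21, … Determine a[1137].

Computing terms: a[1] = 22, a[2] = 28, a[3] = 21, a[4] = 20, a[5] = 12, a[6] = 3, a[7] = 15, a[8] = 18, a[9] = 4, a[10] = 22, a[11] = 26, a[12] = 19, a[13] = 16, a[14] = 6, a[15] = 22, a[16] = 28.
The sequence repeats with period 14.
So a[1137] = a[1 + ((1137-1) mod 14)] = a[3] = 21.

21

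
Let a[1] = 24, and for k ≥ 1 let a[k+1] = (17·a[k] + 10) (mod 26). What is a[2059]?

Computing terms: a[1] = 24; a[2] = 2; a[3] = 18; a[4] = 4; a[5] = 0; a[6] = 10; a[7] = 24.
Since a[7] = a[1] = 24, the sequence is periodic with period 6.
(2059 - 1) mod 6 = 0, so a[2059] = a[1] = 24.

24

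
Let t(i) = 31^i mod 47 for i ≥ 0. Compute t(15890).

t(0) = 1, t(1) = 31, t(2) = 21, t(3) = 40, t(4) = 18, t(5) = 41, t(6) = 2, t(7) = 15, t(8) = 42, t(9) = 33, t(10) = 36, t(11) = 35, t(12) = 4, t(13) = 30, t(14) = 37, t(15) = 19, t(16) = 25, t(17) = 23, t(18) = 8, t(19) = 13, t(20) = 27, t(21) = 38, t(22) = 3, t(23) = 46, t(24) = 16, t(25) = 26, t(26) = 7, t(27) = 29, t(28) = 6, t(29) = 45, t(30) = 32, t(31) = 5, t(32) = 14, t(33) = 11, t(34) = 12, t(35) = 43, t(36) = 17, t(37) = 10, t(38) = 28, t(39) = 22, t(40) = 24, t(41) = 39, t(42) = 34, t(43) = 20, t(44) = 9, t(45) = 44, t(46) = 1.
Since t(46) = t(0) = 1, the sequence is periodic with period 46.
(15890 - 0) mod 46 = 20, so t(15890) = t(20) = 27.

27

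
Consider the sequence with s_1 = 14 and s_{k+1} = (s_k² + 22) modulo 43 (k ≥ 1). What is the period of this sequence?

Listing terms: s_1 = 14; s_2 = 3; s_3 = 31; s_4 = 37; s_5 = 15; s_6 = 32; s_7 = 14.
Since s_7 = s_1 = 14, the sequence is periodic with period 6.

6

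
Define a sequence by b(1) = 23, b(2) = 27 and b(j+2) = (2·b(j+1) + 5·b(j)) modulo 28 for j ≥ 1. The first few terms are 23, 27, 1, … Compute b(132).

Computing terms: b(1) = 23; b(2) = 27; b(3) = 1; b(4) = 25; b(5) = 27; b(6) = 11; b(7) = 17; b(8) = 5; b(9) = 11; b(10) = 19; b(11) = 9; b(12) = 1; b(13) = 19; b(14) = 15; b(15) = 13; b(16) = 17; b(17) = 15; b(18) = 3; b(19) = 25; b(20) = 9; b(21) = 3; b(22) = 23; b(23) = 5; b(24) = 13; b(25) = 23; b(26) = 27.
The sequence repeats with period 24.
So b(132) = b(1 + ((132-1) mod 24)) = b(12) = 1.

1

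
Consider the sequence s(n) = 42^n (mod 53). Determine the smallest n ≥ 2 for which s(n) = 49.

9

Listing terms: s(1) = 42, s(2) = 15, s(3) = 47, s(4) = 13, s(5) = 16, s(6) = 36, s(7) = 28, s(8) = 10, s(9) = 49, s(10) = 44, s(11) = 46, s(12) = 24, s(13) = 1, s(14) = 42.
The sequence repeats with period 13.
The value 49 first appears (with n ≥ 2) at s(9).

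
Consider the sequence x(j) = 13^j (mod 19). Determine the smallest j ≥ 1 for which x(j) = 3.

Listing terms: x(0) = 1; x(1) = 13; x(2) = 17; x(3) = 12; x(4) = 4; x(5) = 14; x(6) = 11; x(7) = 10; x(8) = 16; x(9) = 18; x(10) = 6; x(11) = 2; x(12) = 7; x(13) = 15; x(14) = 5; x(15) = 8; x(16) = 9; x(17) = 3; x(18) = 1.
The sequence repeats with period 18.
The value 3 first appears (with j ≥ 1) at x(17).

17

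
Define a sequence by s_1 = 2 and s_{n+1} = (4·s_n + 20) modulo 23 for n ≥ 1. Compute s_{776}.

s_1 = 2, s_2 = 5, s_3 = 17, s_4 = 19, s_5 = 4, s_6 = 13, s_7 = 3, s_8 = 9, s_9 = 10, s_{10} = 14, s_{11} = 7, s_{12} = 2.
Since s_{12} = s_1 = 2, the sequence is periodic with period 11.
(776 - 1) mod 11 = 5, so s_{776} = s_6 = 13.

13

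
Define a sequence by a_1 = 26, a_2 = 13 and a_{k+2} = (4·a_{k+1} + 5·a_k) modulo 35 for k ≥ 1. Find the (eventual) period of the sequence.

We have a_1 = 26; a_2 = 13; a_3 = 7; a_4 = 23; a_5 = 22; a_6 = 28; a_7 = 12; a_8 = 13; a_9 = 7.
Since (a_8, a_9) = (a_2, a_3) = (13, 7) (two consecutive terms determine the rest), the sequence is eventually periodic: after a pre-period of length 1 it cycles with period 6.

6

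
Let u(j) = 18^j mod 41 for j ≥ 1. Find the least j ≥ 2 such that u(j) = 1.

5

Listing terms: u(1) = 18; u(2) = 37; u(3) = 10; u(4) = 16; u(5) = 1; u(6) = 18.
Since u(6) = u(1) = 18, the sequence is periodic with period 5.
The value 1 first appears (with j ≥ 2) at u(5).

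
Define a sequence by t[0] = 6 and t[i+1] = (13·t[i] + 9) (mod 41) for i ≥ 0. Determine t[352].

Computing terms: t[0] = 6, t[1] = 5, t[2] = 33, t[3] = 28, t[4] = 4, t[5] = 20, t[6] = 23, t[7] = 21, t[8] = 36, t[9] = 26, t[10] = 19, t[11] = 10, t[12] = 16, t[13] = 12, t[14] = 1, t[15] = 22, t[16] = 8, t[17] = 31, t[18] = 2, t[19] = 35, t[20] = 13, t[21] = 14, t[22] = 27, t[23] = 32, t[24] = 15, t[25] = 40, t[26] = 37, t[27] = 39, t[28] = 24, t[29] = 34, t[30] = 0, t[31] = 9, t[32] = 3, t[33] = 7, t[34] = 18, t[35] = 38, t[36] = 11, t[37] = 29, t[38] = 17, t[39] = 25, t[40] = 6.
The sequence repeats with period 40.
So t[352] = t[0 + ((352-0) mod 40)] = t[32] = 3.

3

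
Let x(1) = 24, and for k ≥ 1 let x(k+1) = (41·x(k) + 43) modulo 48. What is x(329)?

Computing terms: x(1) = 24,  x(2) = 19,  x(3) = 6,  x(4) = 1,  x(5) = 36,  x(6) = 31,  x(7) = 18,  x(8) = 13,  x(9) = 0,  x(10) = 43,  x(11) = 30,  x(12) = 25,  x(13) = 12,  x(14) = 7,  x(15) = 42,  x(16) = 37,  x(17) = 24.
The sequence repeats with period 16.
So x(329) = x(1 + ((329-1) mod 16)) = x(9) = 0.

0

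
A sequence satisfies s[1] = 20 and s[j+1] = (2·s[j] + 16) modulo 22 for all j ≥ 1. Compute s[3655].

10

We have s[1] = 20; s[2] = 12; s[3] = 18; s[4] = 8; s[5] = 10; s[6] = 14; s[7] = 0; s[8] = 16; s[9] = 4; s[10] = 2; s[11] = 20.
Since s[11] = s[1] = 20, the sequence is periodic with period 10.
So s[3655] = s[1 + ((3655-1) mod 10)] = s[5] = 10.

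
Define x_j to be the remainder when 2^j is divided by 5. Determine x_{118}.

Computing terms: x_1 = 2, x_2 = 4, x_3 = 3, x_4 = 1, x_5 = 2.
The sequence repeats with period 4.
So x_{118} = x_{1 + ((118-1) mod 4)} = x_2 = 4.

4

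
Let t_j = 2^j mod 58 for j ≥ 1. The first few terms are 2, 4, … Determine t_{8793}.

Computing terms: t_1 = 2,  t_2 = 4,  t_3 = 8,  t_4 = 16,  t_5 = 32,  t_6 = 6,  t_7 = 12,  t_8 = 24,  t_9 = 48,  t_{10} = 38,  t_{11} = 18,  t_{12} = 36,  t_{13} = 14,  t_{14} = 28,  t_{15} = 56,  t_{16} = 54,  t_{17} = 50,  t_{18} = 42,  t_{19} = 26,  t_{20} = 52,  t_{21} = 46,  t_{22} = 34,  t_{23} = 10,  t_{24} = 20,  t_{25} = 40,  t_{26} = 22,  t_{27} = 44,  t_{28} = 30,  t_{29} = 2.
Since t_{29} = t_1 = 2, the sequence is periodic with period 28.
So t_{8793} = t_{1 + ((8793-1) mod 28)} = t_1 = 2.

2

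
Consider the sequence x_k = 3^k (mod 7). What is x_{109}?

Listing terms: x_0 = 1; x_1 = 3; x_2 = 2; x_3 = 6; x_4 = 4; x_5 = 5; x_6 = 1.
Since x_6 = x_0 = 1, the sequence is periodic with period 6.
(109 - 0) mod 6 = 1, so x_{109} = x_1 = 3.

3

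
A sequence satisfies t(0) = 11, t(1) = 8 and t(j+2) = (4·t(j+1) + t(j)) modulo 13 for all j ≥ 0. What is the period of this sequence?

28

We have t(0) = 11; t(1) = 8; t(2) = 4; t(3) = 11; t(4) = 9; t(5) = 8; t(6) = 2; t(7) = 3; t(8) = 1; t(9) = 7; t(10) = 3; t(11) = 6; t(12) = 1; t(13) = 10; t(14) = 2; t(15) = 5; t(16) = 9; t(17) = 2; t(18) = 4; t(19) = 5; t(20) = 11; t(21) = 10; t(22) = 12; t(23) = 6; t(24) = 10; t(25) = 7; t(26) = 12; t(27) = 3; t(28) = 11; t(29) = 8.
Since (t(28), t(29)) = (t(0), t(1)) = (11, 8) (two consecutive terms determine the rest), the sequence is periodic with period 28.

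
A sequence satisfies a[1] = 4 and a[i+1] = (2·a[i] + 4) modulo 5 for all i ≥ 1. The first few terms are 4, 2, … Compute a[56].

0

We have a[1] = 4,  a[2] = 2,  a[3] = 3,  a[4] = 0,  a[5] = 4.
The sequence repeats with period 4.
(56 - 1) mod 4 = 3, so a[56] = a[4] = 0.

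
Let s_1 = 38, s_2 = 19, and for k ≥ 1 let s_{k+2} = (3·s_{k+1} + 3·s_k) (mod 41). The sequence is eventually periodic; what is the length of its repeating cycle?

40

Listing terms: s_1 = 38, s_2 = 19, s_3 = 7, s_4 = 37, s_5 = 9, s_6 = 15, s_7 = 31, s_8 = 15, s_9 = 15, s_{10} = 8, s_{11} = 28, s_{12} = 26, s_{13} = 39, s_{14} = 31, s_{15} = 5, s_{16} = 26, s_{17} = 11, s_{18} = 29, s_{19} = 38, s_{20} = 37, s_{21} = 20, s_{22} = 7, s_{23} = 40, s_{24} = 18, s_{25} = 10, s_{26} = 2, s_{27} = 36, s_{28} = 32, s_{29} = 40, s_{30} = 11, s_{31} = 30, s_{32} = 0, s_{33} = 8, s_{34} = 24, s_{35} = 14, s_{36} = 32, s_{37} = 15, s_{38} = 18, s_{39} = 17, s_{40} = 23, s_{41} = 38, s_{42} = 19.
Since (s_{41}, s_{42}) = (s_1, s_2) = (38, 19) (two consecutive terms determine the rest), the sequence is periodic with period 40.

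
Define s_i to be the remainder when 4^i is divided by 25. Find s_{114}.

s_0 = 1, s_1 = 4, s_2 = 16, s_3 = 14, s_4 = 6, s_5 = 24, s_6 = 21, s_7 = 9, s_8 = 11, s_9 = 19, s_{10} = 1.
The sequence repeats with period 10.
So s_{114} = s_{0 + ((114-0) mod 10)} = s_4 = 6.

6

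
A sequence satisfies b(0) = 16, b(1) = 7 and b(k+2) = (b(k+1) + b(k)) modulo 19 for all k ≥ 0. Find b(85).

2

b(0) = 16, b(1) = 7, b(2) = 4, b(3) = 11, b(4) = 15, b(5) = 7, b(6) = 3, b(7) = 10, b(8) = 13, b(9) = 4, b(10) = 17, b(11) = 2, b(12) = 0, b(13) = 2, b(14) = 2, b(15) = 4, b(16) = 6, b(17) = 10, b(18) = 16, b(19) = 7.
The sequence repeats with period 18.
So b(85) = b(0 + ((85-0) mod 18)) = b(13) = 2.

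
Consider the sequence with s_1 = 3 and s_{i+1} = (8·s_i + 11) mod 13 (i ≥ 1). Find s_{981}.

3

Listing terms: s_1 = 3; s_2 = 9; s_3 = 5; s_4 = 12; s_5 = 3.
The sequence repeats with period 4.
(981 - 1) mod 4 = 0, so s_{981} = s_1 = 3.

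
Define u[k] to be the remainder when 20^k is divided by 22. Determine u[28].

u[0] = 1,  u[1] = 20,  u[2] = 4,  u[3] = 14,  u[4] = 16,  u[5] = 12,  u[6] = 20.
Since u[6] = u[1] = 20, the sequence is eventually periodic: after a pre-period of length 1 it cycles with period 5.
For k ≥ 1, u[k] depends only on (k - 1) mod 5. (28 - 1) mod 5 = 2, so u[28] = u[3] = 14.

14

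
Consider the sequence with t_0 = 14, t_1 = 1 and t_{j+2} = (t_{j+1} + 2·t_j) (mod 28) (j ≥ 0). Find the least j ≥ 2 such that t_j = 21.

6

Listing terms: t_0 = 14; t_1 = 1; t_2 = 1; t_3 = 3; t_4 = 5; t_5 = 11; t_6 = 21; t_7 = 15; t_8 = 1; t_9 = 3.
Since (t_8, t_9) = (t_2, t_3) = (1, 3) (two consecutive terms determine the rest), the sequence is eventually periodic: after a pre-period of length 2 it cycles with period 6.
The value 21 first appears (with j ≥ 2) at t_6.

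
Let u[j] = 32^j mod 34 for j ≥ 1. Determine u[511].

8

We have u[1] = 32,  u[2] = 4,  u[3] = 26,  u[4] = 16,  u[5] = 2,  u[6] = 30,  u[7] = 8,  u[8] = 18,  u[9] = 32.
The sequence repeats with period 8.
(511 - 1) mod 8 = 6, so u[511] = u[7] = 8.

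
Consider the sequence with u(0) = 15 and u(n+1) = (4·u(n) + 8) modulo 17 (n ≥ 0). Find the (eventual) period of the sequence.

4

Listing terms: u(0) = 15,  u(1) = 0,  u(2) = 8,  u(3) = 6,  u(4) = 15.
Since u(4) = u(0) = 15, the sequence is periodic with period 4.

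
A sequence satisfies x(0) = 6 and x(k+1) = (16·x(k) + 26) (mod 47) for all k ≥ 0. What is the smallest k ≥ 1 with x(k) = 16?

8

x(0) = 6,  x(1) = 28,  x(2) = 4,  x(3) = 43,  x(4) = 9,  x(5) = 29,  x(6) = 20,  x(7) = 17,  x(8) = 16,  x(9) = 0,  x(10) = 26,  x(11) = 19,  x(12) = 1,  x(13) = 42,  x(14) = 40,  x(15) = 8,  x(16) = 13,  x(17) = 46,  x(18) = 10,  x(19) = 45,  x(20) = 41,  x(21) = 24,  x(22) = 34,  x(23) = 6.
The sequence repeats with period 23.
The value 16 first appears (with k ≥ 1) at x(8).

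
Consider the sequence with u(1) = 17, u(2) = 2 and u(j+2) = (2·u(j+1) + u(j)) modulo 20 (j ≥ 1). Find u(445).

u(1) = 17, u(2) = 2, u(3) = 1, u(4) = 4, u(5) = 9, u(6) = 2, u(7) = 13, u(8) = 8, u(9) = 9, u(10) = 6, u(11) = 1, u(12) = 8, u(13) = 17, u(14) = 2.
The sequence repeats with period 12.
(445 - 1) mod 12 = 0, so u(445) = u(1) = 17.

17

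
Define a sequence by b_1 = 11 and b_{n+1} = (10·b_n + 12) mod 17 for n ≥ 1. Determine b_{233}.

9

We have b_1 = 11, b_2 = 3, b_3 = 8, b_4 = 7, b_5 = 14, b_6 = 16, b_7 = 2, b_8 = 15, b_9 = 9, b_{10} = 0, b_{11} = 12, b_{12} = 13, b_{13} = 6, b_{14} = 4, b_{15} = 1, b_{16} = 5, b_{17} = 11.
The sequence repeats with period 16.
So b_{233} = b_{1 + ((233-1) mod 16)} = b_9 = 9.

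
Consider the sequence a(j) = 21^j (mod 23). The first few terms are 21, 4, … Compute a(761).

Computing terms: a(1) = 21,  a(2) = 4,  a(3) = 15,  a(4) = 16,  a(5) = 14,  a(6) = 18,  a(7) = 10,  a(8) = 3,  a(9) = 17,  a(10) = 12,  a(11) = 22,  a(12) = 2,  a(13) = 19,  a(14) = 8,  a(15) = 7,  a(16) = 9,  a(17) = 5,  a(18) = 13,  a(19) = 20,  a(20) = 6,  a(21) = 11,  a(22) = 1,  a(23) = 21.
Since a(23) = a(1) = 21, the sequence is periodic with period 22.
So a(761) = a(1 + ((761-1) mod 22)) = a(13) = 19.

19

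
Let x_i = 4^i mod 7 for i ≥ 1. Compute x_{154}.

Computing terms: x_1 = 4,  x_2 = 2,  x_3 = 1,  x_4 = 4.
Since x_4 = x_1 = 4, the sequence is periodic with period 3.
(154 - 1) mod 3 = 0, so x_{154} = x_1 = 4.

4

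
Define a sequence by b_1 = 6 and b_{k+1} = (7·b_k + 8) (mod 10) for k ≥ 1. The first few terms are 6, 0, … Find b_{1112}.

4

Computing terms: b_1 = 6,  b_2 = 0,  b_3 = 8,  b_4 = 4,  b_5 = 6.
The sequence repeats with period 4.
(1112 - 1) mod 4 = 3, so b_{1112} = b_4 = 4.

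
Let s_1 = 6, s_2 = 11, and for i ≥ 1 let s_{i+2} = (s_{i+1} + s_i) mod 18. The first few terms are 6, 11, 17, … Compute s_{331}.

We have s_1 = 6; s_2 = 11; s_3 = 17; s_4 = 10; s_5 = 9; s_6 = 1; s_7 = 10; s_8 = 11; s_9 = 3; s_{10} = 14; s_{11} = 17; s_{12} = 13; s_{13} = 12; s_{14} = 7; s_{15} = 1; s_{16} = 8; s_{17} = 9; s_{18} = 17; s_{19} = 8; s_{20} = 7; s_{21} = 15; s_{22} = 4; s_{23} = 1; s_{24} = 5; s_{25} = 6; s_{26} = 11.
The sequence repeats with period 24.
So s_{331} = s_{1 + ((331-1) mod 24)} = s_{19} = 8.

8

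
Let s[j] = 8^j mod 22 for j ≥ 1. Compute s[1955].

s[1] = 8, s[2] = 20, s[3] = 6, s[4] = 4, s[5] = 10, s[6] = 14, s[7] = 2, s[8] = 16, s[9] = 18, s[10] = 12, s[11] = 8.
Since s[11] = s[1] = 8, the sequence is periodic with period 10.
(1955 - 1) mod 10 = 4, so s[1955] = s[5] = 10.

10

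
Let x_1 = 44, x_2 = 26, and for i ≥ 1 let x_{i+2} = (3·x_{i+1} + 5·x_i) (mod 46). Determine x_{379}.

8

x_1 = 44; x_2 = 26; x_3 = 22; x_4 = 12; x_5 = 8; x_6 = 38; x_7 = 16; x_8 = 8; x_9 = 12; x_{10} = 30; x_{11} = 12; x_{12} = 2; x_{13} = 20; x_{14} = 24; x_{15} = 34; x_{16} = 38; x_{17} = 8; x_{18} = 30; x_{19} = 38; x_{20} = 34; x_{21} = 16; x_{22} = 34; x_{23} = 44; x_{24} = 26.
Since (x_{23}, x_{24}) = (x_1, x_2) = (44, 26) (two consecutive terms determine the rest), the sequence is periodic with period 22.
(379 - 1) mod 22 = 4, so x_{379} = x_5 = 8.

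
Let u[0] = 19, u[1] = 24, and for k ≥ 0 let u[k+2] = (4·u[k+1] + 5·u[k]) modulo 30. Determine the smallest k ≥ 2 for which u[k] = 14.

u[0] = 19; u[1] = 24; u[2] = 11; u[3] = 14; u[4] = 21; u[5] = 4; u[6] = 1; u[7] = 24; u[8] = 11.
Since (u[7], u[8]) = (u[1], u[2]) = (24, 11) (two consecutive terms determine the rest), the sequence is eventually periodic: after a pre-period of length 1 it cycles with period 6.
The value 14 first appears (with k ≥ 2) at u[3].

3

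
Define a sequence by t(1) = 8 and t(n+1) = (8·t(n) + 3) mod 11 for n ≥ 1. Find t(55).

5

We have t(1) = 8; t(2) = 1; t(3) = 0; t(4) = 3; t(5) = 5; t(6) = 10; t(7) = 6; t(8) = 7; t(9) = 4; t(10) = 2; t(11) = 8.
Since t(11) = t(1) = 8, the sequence is periodic with period 10.
So t(55) = t(1 + ((55-1) mod 10)) = t(5) = 5.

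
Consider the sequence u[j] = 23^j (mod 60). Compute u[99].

Computing terms: u[0] = 1,  u[1] = 23,  u[2] = 49,  u[3] = 47,  u[4] = 1.
The sequence repeats with period 4.
So u[99] = u[0 + ((99-0) mod 4)] = u[3] = 47.

47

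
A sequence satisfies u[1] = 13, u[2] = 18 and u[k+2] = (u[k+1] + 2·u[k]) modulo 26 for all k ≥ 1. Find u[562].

u[1] = 13; u[2] = 18; u[3] = 18; u[4] = 2; u[5] = 12; u[6] = 16; u[7] = 14; u[8] = 20; u[9] = 22; u[10] = 10; u[11] = 2; u[12] = 22; u[13] = 0; u[14] = 18; u[15] = 18.
Since (u[14], u[15]) = (u[2], u[3]) = (18, 18) (two consecutive terms determine the rest), the sequence is eventually periodic: after a pre-period of length 1 it cycles with period 12.
For k ≥ 2, u[k] depends only on (k - 2) mod 12. (562 - 2) mod 12 = 8, so u[562] = u[10] = 10.

10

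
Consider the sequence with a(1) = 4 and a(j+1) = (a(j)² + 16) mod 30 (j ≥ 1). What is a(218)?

2

a(1) = 4,  a(2) = 2,  a(3) = 20,  a(4) = 26,  a(5) = 2.
Since a(5) = a(2) = 2, the sequence is eventually periodic: after a pre-period of length 1 it cycles with period 3.
For j ≥ 2, a(j) depends only on (j - 2) mod 3. (218 - 2) mod 3 = 0, so a(218) = a(2) = 2.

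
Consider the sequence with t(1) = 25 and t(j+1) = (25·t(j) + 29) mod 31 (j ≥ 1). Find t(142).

We have t(1) = 25,  t(2) = 3,  t(3) = 11,  t(4) = 25.
Since t(4) = t(1) = 25, the sequence is periodic with period 3.
So t(142) = t(1 + ((142-1) mod 3)) = t(1) = 25.

25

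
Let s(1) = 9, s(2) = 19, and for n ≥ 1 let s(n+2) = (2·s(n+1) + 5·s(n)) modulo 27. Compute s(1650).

Computing terms: s(1) = 9, s(2) = 19, s(3) = 2, s(4) = 18, s(5) = 19, s(6) = 20, s(7) = 0, s(8) = 19, s(9) = 11, s(10) = 9, s(11) = 19.
The sequence repeats with period 9.
(1650 - 1) mod 9 = 2, so s(1650) = s(3) = 2.

2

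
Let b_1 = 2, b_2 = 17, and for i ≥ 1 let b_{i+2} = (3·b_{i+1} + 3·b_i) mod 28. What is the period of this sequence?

6

b_1 = 2, b_2 = 17, b_3 = 1, b_4 = 26, b_5 = 25, b_6 = 13, b_7 = 2, b_8 = 17.
Since (b_7, b_8) = (b_1, b_2) = (2, 17) (two consecutive terms determine the rest), the sequence is periodic with period 6.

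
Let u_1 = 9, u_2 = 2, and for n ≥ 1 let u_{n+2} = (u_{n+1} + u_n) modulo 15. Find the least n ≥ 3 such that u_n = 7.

6

Listing terms: u_1 = 9, u_2 = 2, u_3 = 11, u_4 = 13, u_5 = 9, u_6 = 7, u_7 = 1, u_8 = 8, u_9 = 9, u_{10} = 2.
The sequence repeats with period 8.
The value 7 first appears (with n ≥ 3) at u_6.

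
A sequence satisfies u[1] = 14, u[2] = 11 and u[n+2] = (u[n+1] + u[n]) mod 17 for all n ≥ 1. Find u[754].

Computing terms: u[1] = 14,  u[2] = 11,  u[3] = 8,  u[4] = 2,  u[5] = 10,  u[6] = 12,  u[7] = 5,  u[8] = 0,  u[9] = 5,  u[10] = 5,  u[11] = 10,  u[12] = 15,  u[13] = 8,  u[14] = 6,  u[15] = 14,  u[16] = 3,  u[17] = 0,  u[18] = 3,  u[19] = 3,  u[20] = 6,  u[21] = 9,  u[22] = 15,  u[23] = 7,  u[24] = 5,  u[25] = 12,  u[26] = 0,  u[27] = 12,  u[28] = 12,  u[29] = 7,  u[30] = 2,  u[31] = 9,  u[32] = 11,  u[33] = 3,  u[34] = 14,  u[35] = 0,  u[36] = 14,  u[37] = 14,  u[38] = 11.
Since (u[37], u[38]) = (u[1], u[2]) = (14, 11) (two consecutive terms determine the rest), the sequence is periodic with period 36.
(754 - 1) mod 36 = 33, so u[754] = u[34] = 14.

14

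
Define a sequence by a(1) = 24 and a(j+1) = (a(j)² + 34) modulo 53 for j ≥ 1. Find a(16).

a(1) = 24, a(2) = 27, a(3) = 21, a(4) = 51, a(5) = 38, a(6) = 47, a(7) = 17, a(8) = 5, a(9) = 6, a(10) = 17.
Since a(10) = a(7) = 17, the sequence is eventually periodic: after a pre-period of length 6 it cycles with period 3.
For j ≥ 7, a(j) depends only on (j - 7) mod 3. (16 - 7) mod 3 = 0, so a(16) = a(7) = 17.

17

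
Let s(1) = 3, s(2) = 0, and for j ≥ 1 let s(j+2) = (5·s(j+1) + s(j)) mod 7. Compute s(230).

Listing terms: s(1) = 3, s(2) = 0, s(3) = 3, s(4) = 1, s(5) = 1, s(6) = 6, s(7) = 3, s(8) = 0.
Since (s(7), s(8)) = (s(1), s(2)) = (3, 0) (two consecutive terms determine the rest), the sequence is periodic with period 6.
(230 - 1) mod 6 = 1, so s(230) = s(2) = 0.

0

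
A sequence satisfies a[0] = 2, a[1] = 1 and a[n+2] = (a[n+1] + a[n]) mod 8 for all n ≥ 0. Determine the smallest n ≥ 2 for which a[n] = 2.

6

a[0] = 2; a[1] = 1; a[2] = 3; a[3] = 4; a[4] = 7; a[5] = 3; a[6] = 2; a[7] = 5; a[8] = 7; a[9] = 4; a[10] = 3; a[11] = 7; a[12] = 2; a[13] = 1.
The sequence repeats with period 12.
The value 2 first appears (with n ≥ 2) at a[6].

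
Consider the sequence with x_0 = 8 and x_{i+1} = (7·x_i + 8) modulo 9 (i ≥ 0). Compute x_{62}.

We have x_0 = 8, x_1 = 1, x_2 = 6, x_3 = 5, x_4 = 7, x_5 = 3, x_6 = 2, x_7 = 4, x_8 = 0, x_9 = 8.
Since x_9 = x_0 = 8, the sequence is periodic with period 9.
So x_{62} = x_{0 + ((62-0) mod 9)} = x_8 = 0.

0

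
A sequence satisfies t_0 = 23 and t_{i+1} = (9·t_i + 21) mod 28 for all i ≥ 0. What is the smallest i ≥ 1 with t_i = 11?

4

t_0 = 23; t_1 = 4; t_2 = 1; t_3 = 2; t_4 = 11; t_5 = 8; t_6 = 9; t_7 = 18; t_8 = 15; t_9 = 16; t_{10} = 25; t_{11} = 22; t_{12} = 23.
Since t_{12} = t_0 = 23, the sequence is periodic with period 12.
The value 11 first appears (with i ≥ 1) at t_4.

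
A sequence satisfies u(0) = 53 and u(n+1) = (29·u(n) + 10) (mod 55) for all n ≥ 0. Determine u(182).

48

Computing terms: u(0) = 53; u(1) = 7; u(2) = 48; u(3) = 27; u(4) = 23; u(5) = 17; u(6) = 8; u(7) = 22; u(8) = 43; u(9) = 47; u(10) = 53.
Since u(10) = u(0) = 53, the sequence is periodic with period 10.
So u(182) = u(0 + ((182-0) mod 10)) = u(2) = 48.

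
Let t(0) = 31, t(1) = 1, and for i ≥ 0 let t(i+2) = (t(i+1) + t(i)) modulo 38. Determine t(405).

1

Computing terms: t(0) = 31, t(1) = 1, t(2) = 32, t(3) = 33, t(4) = 27, t(5) = 22, t(6) = 11, t(7) = 33, t(8) = 6, t(9) = 1, t(10) = 7, t(11) = 8, t(12) = 15, t(13) = 23, t(14) = 0, t(15) = 23, t(16) = 23, t(17) = 8, t(18) = 31, t(19) = 1.
Since (t(18), t(19)) = (t(0), t(1)) = (31, 1) (two consecutive terms determine the rest), the sequence is periodic with period 18.
So t(405) = t(0 + ((405-0) mod 18)) = t(9) = 1.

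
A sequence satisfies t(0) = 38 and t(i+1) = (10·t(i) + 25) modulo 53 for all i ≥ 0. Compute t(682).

52

t(0) = 38,  t(1) = 34,  t(2) = 47,  t(3) = 18,  t(4) = 46,  t(5) = 8,  t(6) = 52,  t(7) = 15,  t(8) = 16,  t(9) = 26,  t(10) = 20,  t(11) = 13,  t(12) = 49,  t(13) = 38.
The sequence repeats with period 13.
(682 - 0) mod 13 = 6, so t(682) = t(6) = 52.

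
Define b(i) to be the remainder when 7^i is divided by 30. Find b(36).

1

Computing terms: b(1) = 7; b(2) = 19; b(3) = 13; b(4) = 1; b(5) = 7.
Since b(5) = b(1) = 7, the sequence is periodic with period 4.
So b(36) = b(1 + ((36-1) mod 4)) = b(4) = 1.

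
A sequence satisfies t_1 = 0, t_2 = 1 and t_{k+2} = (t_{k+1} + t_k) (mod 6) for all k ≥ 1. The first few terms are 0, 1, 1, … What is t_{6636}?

Computing terms: t_1 = 0; t_2 = 1; t_3 = 1; t_4 = 2; t_5 = 3; t_6 = 5; t_7 = 2; t_8 = 1; t_9 = 3; t_{10} = 4; t_{11} = 1; t_{12} = 5; t_{13} = 0; t_{14} = 5; t_{15} = 5; t_{16} = 4; t_{17} = 3; t_{18} = 1; t_{19} = 4; t_{20} = 5; t_{21} = 3; t_{22} = 2; t_{23} = 5; t_{24} = 1; t_{25} = 0; t_{26} = 1.
Since (t_{25}, t_{26}) = (t_1, t_2) = (0, 1) (two consecutive terms determine the rest), the sequence is periodic with period 24.
So t_{6636} = t_{1 + ((6636-1) mod 24)} = t_{12} = 5.

5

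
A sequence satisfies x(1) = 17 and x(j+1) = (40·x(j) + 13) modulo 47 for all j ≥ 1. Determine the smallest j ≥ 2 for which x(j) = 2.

x(1) = 17; x(2) = 35; x(3) = 3; x(4) = 39; x(5) = 22; x(6) = 0; x(7) = 13; x(8) = 16; x(9) = 42; x(10) = 1; x(11) = 6; x(12) = 18; x(13) = 28; x(14) = 5; x(15) = 25; x(16) = 26; x(17) = 19; x(18) = 21; x(19) = 7; x(20) = 11; x(21) = 30; x(22) = 38; x(23) = 29; x(24) = 45; x(25) = 27; x(26) = 12; x(27) = 23; x(28) = 40; x(29) = 15; x(30) = 2; x(31) = 46; x(32) = 20; x(33) = 14; x(34) = 9; x(35) = 44; x(36) = 34; x(37) = 10; x(38) = 37; x(39) = 36; x(40) = 43; x(41) = 41; x(42) = 8; x(43) = 4; x(44) = 32; x(45) = 24; x(46) = 33; x(47) = 17.
Since x(47) = x(1) = 17, the sequence is periodic with period 46.
The value 2 first appears (with j ≥ 2) at x(30).

30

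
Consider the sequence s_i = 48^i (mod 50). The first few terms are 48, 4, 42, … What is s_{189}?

We have s_1 = 48,  s_2 = 4,  s_3 = 42,  s_4 = 16,  s_5 = 18,  s_6 = 14,  s_7 = 22,  s_8 = 6,  s_9 = 38,  s_{10} = 24,  s_{11} = 2,  s_{12} = 46,  s_{13} = 8,  s_{14} = 34,  s_{15} = 32,  s_{16} = 36,  s_{17} = 28,  s_{18} = 44,  s_{19} = 12,  s_{20} = 26,  s_{21} = 48.
The sequence repeats with period 20.
So s_{189} = s_{1 + ((189-1) mod 20)} = s_9 = 38.

38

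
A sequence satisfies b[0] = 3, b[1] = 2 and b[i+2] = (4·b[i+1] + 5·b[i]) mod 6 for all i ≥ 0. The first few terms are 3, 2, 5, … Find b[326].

5

Listing terms: b[0] = 3; b[1] = 2; b[2] = 5; b[3] = 0; b[4] = 1; b[5] = 4; b[6] = 3; b[7] = 2.
The sequence repeats with period 6.
So b[326] = b[0 + ((326-0) mod 6)] = b[2] = 5.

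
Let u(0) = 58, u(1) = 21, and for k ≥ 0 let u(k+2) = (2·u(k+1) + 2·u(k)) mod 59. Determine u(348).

58

Listing terms: u(0) = 58,  u(1) = 21,  u(2) = 40,  u(3) = 4,  u(4) = 29,  u(5) = 7,  u(6) = 13,  u(7) = 40,  u(8) = 47,  u(9) = 56,  u(10) = 29,  u(11) = 52,  u(12) = 44,  u(13) = 15,  u(14) = 0,  u(15) = 30,  u(16) = 1,  u(17) = 3,  u(18) = 8,  u(19) = 22,  u(20) = 1,  u(21) = 46,  u(22) = 35,  u(23) = 44,  u(24) = 40,  u(25) = 50,  u(26) = 3,  u(27) = 47,  u(28) = 41,  u(29) = 58,  u(30) = 21.
The sequence repeats with period 29.
So u(348) = u(0 + ((348-0) mod 29)) = u(0) = 58.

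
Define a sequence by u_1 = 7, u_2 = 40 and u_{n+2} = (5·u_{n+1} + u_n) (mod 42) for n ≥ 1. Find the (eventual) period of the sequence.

Listing terms: u_1 = 7,  u_2 = 40,  u_3 = 39,  u_4 = 25,  u_5 = 38,  u_6 = 5,  u_7 = 21,  u_8 = 26,  u_9 = 25,  u_{10} = 25,  u_{11} = 24,  u_{12} = 19,  u_{13} = 35,  u_{14} = 26,  u_{15} = 39,  u_{16} = 11,  u_{17} = 10,  u_{18} = 19,  u_{19} = 21,  u_{20} = 40,  u_{21} = 11,  u_{22} = 11,  u_{23} = 24,  u_{24} = 5,  u_{25} = 7,  u_{26} = 40.
The sequence repeats with period 24.

24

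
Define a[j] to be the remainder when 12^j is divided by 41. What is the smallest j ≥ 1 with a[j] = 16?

32

a[0] = 1; a[1] = 12; a[2] = 21; a[3] = 6; a[4] = 31; a[5] = 3; a[6] = 36; a[7] = 22; a[8] = 18; a[9] = 11; a[10] = 9; a[11] = 26; a[12] = 25; a[13] = 13; a[14] = 33; a[15] = 27; a[16] = 37; a[17] = 34; a[18] = 39; a[19] = 17; a[20] = 40; a[21] = 29; a[22] = 20; a[23] = 35; a[24] = 10; a[25] = 38; a[26] = 5; a[27] = 19; a[28] = 23; a[29] = 30; a[30] = 32; a[31] = 15; a[32] = 16; a[33] = 28; a[34] = 8; a[35] = 14; a[36] = 4; a[37] = 7; a[38] = 2; a[39] = 24; a[40] = 1.
Since a[40] = a[0] = 1, the sequence is periodic with period 40.
The value 16 first appears (with j ≥ 1) at a[32].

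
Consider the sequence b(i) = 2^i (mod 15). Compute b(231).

Listing terms: b(1) = 2,  b(2) = 4,  b(3) = 8,  b(4) = 1,  b(5) = 2.
Since b(5) = b(1) = 2, the sequence is periodic with period 4.
So b(231) = b(1 + ((231-1) mod 4)) = b(3) = 8.

8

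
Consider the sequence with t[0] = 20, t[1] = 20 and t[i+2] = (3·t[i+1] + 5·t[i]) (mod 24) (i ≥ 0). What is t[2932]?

20

Computing terms: t[0] = 20, t[1] = 20, t[2] = 16, t[3] = 4, t[4] = 20, t[5] = 8, t[6] = 4, t[7] = 4, t[8] = 8, t[9] = 20, t[10] = 4, t[11] = 16, t[12] = 20, t[13] = 20.
Since (t[12], t[13]) = (t[0], t[1]) = (20, 20) (two consecutive terms determine the rest), the sequence is periodic with period 12.
So t[2932] = t[0 + ((2932-0) mod 12)] = t[4] = 20.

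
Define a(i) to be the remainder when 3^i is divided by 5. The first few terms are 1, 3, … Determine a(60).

1

We have a(0) = 1,  a(1) = 3,  a(2) = 4,  a(3) = 2,  a(4) = 1.
The sequence repeats with period 4.
So a(60) = a(0 + ((60-0) mod 4)) = a(0) = 1.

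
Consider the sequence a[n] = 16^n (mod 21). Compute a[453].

We have a[0] = 1,  a[1] = 16,  a[2] = 4,  a[3] = 1.
Since a[3] = a[0] = 1, the sequence is periodic with period 3.
So a[453] = a[0 + ((453-0) mod 3)] = a[0] = 1.

1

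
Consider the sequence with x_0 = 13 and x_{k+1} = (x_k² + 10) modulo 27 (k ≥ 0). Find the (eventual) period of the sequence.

3

We have x_0 = 13,  x_1 = 17,  x_2 = 2,  x_3 = 14,  x_4 = 17.
Since x_4 = x_1 = 17, the sequence is eventually periodic: after a pre-period of length 1 it cycles with period 3.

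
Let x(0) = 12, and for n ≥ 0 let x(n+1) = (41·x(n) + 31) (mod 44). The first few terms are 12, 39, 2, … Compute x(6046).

26

x(0) = 12, x(1) = 39, x(2) = 2, x(3) = 25, x(4) = 0, x(5) = 31, x(6) = 26, x(7) = 41, x(8) = 40, x(9) = 43, x(10) = 34, x(11) = 17, x(12) = 24, x(13) = 3, x(14) = 22, x(15) = 9, x(16) = 4, x(17) = 19, x(18) = 18, x(19) = 21, x(20) = 12.
The sequence repeats with period 20.
So x(6046) = x(0 + ((6046-0) mod 20)) = x(6) = 26.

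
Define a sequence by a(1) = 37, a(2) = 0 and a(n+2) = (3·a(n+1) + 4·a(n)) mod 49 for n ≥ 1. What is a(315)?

29

a(1) = 37, a(2) = 0, a(3) = 1, a(4) = 3, a(5) = 13, a(6) = 2, a(7) = 9, a(8) = 35, a(9) = 43, a(10) = 24, a(11) = 48, a(12) = 44, a(13) = 30, a(14) = 21, a(15) = 36, a(16) = 45, a(17) = 34, a(18) = 37, a(19) = 2, a(20) = 7, a(21) = 29, a(22) = 17, a(23) = 20, a(24) = 30, a(25) = 23, a(26) = 42, a(27) = 22, a(28) = 38, a(29) = 6, a(30) = 23, a(31) = 44, a(32) = 28, a(33) = 15, a(34) = 10, a(35) = 41, a(36) = 16, a(37) = 16, a(38) = 14, a(39) = 8, a(40) = 31, a(41) = 27, a(42) = 9, a(43) = 37, a(44) = 0.
Since (a(43), a(44)) = (a(1), a(2)) = (37, 0) (two consecutive terms determine the rest), the sequence is periodic with period 42.
So a(315) = a(1 + ((315-1) mod 42)) = a(21) = 29.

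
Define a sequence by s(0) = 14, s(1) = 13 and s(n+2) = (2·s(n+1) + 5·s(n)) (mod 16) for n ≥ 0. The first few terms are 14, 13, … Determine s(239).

Listing terms: s(0) = 14,  s(1) = 13,  s(2) = 0,  s(3) = 1,  s(4) = 2,  s(5) = 9,  s(6) = 12,  s(7) = 5,  s(8) = 6,  s(9) = 5,  s(10) = 8,  s(11) = 9,  s(12) = 10,  s(13) = 1,  s(14) = 4,  s(15) = 13,  s(16) = 14,  s(17) = 13.
The sequence repeats with period 16.
So s(239) = s(0 + ((239-0) mod 16)) = s(15) = 13.

13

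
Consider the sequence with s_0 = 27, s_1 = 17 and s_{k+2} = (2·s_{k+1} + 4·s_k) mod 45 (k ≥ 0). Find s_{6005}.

Listing terms: s_0 = 27; s_1 = 17; s_2 = 7; s_3 = 37; s_4 = 12; s_5 = 37; s_6 = 32; s_7 = 32; s_8 = 12; s_9 = 17; s_{10} = 37; s_{11} = 7; s_{12} = 27; s_{13} = 37; s_{14} = 2; s_{15} = 17; s_{16} = 42; s_{17} = 17; s_{18} = 22; s_{19} = 22; s_{20} = 42; s_{21} = 37; s_{22} = 17; s_{23} = 2; s_{24} = 27; s_{25} = 17.
The sequence repeats with period 24.
(6005 - 0) mod 24 = 5, so s_{6005} = s_5 = 37.

37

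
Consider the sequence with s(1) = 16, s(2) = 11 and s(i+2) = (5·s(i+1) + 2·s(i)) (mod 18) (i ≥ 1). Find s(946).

7

We have s(1) = 16; s(2) = 11; s(3) = 15; s(4) = 7; s(5) = 11; s(6) = 15.
Since (s(5), s(6)) = (s(2), s(3)) = (11, 15) (two consecutive terms determine the rest), the sequence is eventually periodic: after a pre-period of length 1 it cycles with period 3.
For i ≥ 2, s(i) depends only on (i - 2) mod 3. (946 - 2) mod 3 = 2, so s(946) = s(4) = 7.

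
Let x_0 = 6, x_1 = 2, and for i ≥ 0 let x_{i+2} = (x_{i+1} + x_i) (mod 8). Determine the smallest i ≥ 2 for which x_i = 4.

5

Listing terms: x_0 = 6, x_1 = 2, x_2 = 0, x_3 = 2, x_4 = 2, x_5 = 4, x_6 = 6, x_7 = 2.
Since (x_6, x_7) = (x_0, x_1) = (6, 2) (two consecutive terms determine the rest), the sequence is periodic with period 6.
The value 4 first appears (with i ≥ 2) at x_5.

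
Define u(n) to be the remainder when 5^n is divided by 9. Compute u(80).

7

We have u(0) = 1, u(1) = 5, u(2) = 7, u(3) = 8, u(4) = 4, u(5) = 2, u(6) = 1.
The sequence repeats with period 6.
(80 - 0) mod 6 = 2, so u(80) = u(2) = 7.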